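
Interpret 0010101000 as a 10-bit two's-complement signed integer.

168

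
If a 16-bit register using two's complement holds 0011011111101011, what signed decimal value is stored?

MSB is 0, so the value is non-negative: 0011011111101011 = 14315.

14315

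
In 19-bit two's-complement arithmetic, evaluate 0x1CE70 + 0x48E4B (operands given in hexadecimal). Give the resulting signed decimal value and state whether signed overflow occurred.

0x1CE70 = 0011100111001110000 = 118384 (signed)
0x48E4B = 1001000111001001011 = -225717 (signed)
  0011100111001110000
+ 1001000111001001011
= 1100101110010111011
Result 1100101110010111011: MSB = 1 → 416955 − 524288 = -107333.
Addends have opposite signs, so signed overflow cannot occur.

-107333; no overflow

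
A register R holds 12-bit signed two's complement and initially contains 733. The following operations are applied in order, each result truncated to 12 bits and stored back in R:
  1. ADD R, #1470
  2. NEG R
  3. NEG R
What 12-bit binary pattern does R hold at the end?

Start: R = 733 = 001011011101.
R = 733 + 1470 = 2203; wraps to -1893 = 100010011011
R = −(-1893) = 1893 = 011101100101
R = −(1893) = -1893 = 100010011011

100010011011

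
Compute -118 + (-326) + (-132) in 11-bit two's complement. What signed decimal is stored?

-576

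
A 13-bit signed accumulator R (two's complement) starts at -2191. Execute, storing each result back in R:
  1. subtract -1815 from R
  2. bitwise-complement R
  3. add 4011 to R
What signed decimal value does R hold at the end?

Start: R = -2191 = 1011101110001.
R = -2191 − (-1815) = -376 = 1111010001000
R = NOT 1111010001000 = 0000101110111 = 375
R = 375 + 4011 = 4386; wraps to -3806 = 1000100100010

-3806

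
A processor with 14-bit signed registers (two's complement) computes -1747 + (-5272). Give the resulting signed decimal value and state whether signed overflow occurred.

-1747 → 11100100101101
-5272 → 10101101101000
  11100100101101
+ 10101101101000
= 10010010010101  (discard carry-out 1)
Result 10010010010101: MSB = 1 → 9365 − 16384 = -7019.
Both addends are negative and so is the stored result: no signed overflow.

-7019; no overflow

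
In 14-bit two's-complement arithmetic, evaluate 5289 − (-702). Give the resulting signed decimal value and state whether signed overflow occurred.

5991; no overflow

5289 → 01010010101001
-702 → 11110101000010
Subtract via negate-and-add: invert 11110101000010 + 1 = 00001010111110 (i.e. 702).
  01010010101001
+ 00001010111110
= 01011101100111
Result 01011101100111: MSB = 0 → value 5991.
Both addends (after negating the subtrahend) are non-negative and so is the stored result: no signed overflow.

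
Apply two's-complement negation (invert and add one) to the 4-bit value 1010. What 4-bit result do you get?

Invert: 0101. Add 1: 0110.
Check: 1010 = -6, 0110 = 6.

0110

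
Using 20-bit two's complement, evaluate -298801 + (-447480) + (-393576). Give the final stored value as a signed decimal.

-298801 + (-447480) = -746281 → wraps to 302295 (01001001110011010111)
302295 + (-393576) = -91281 (11101001101101101111)

-91281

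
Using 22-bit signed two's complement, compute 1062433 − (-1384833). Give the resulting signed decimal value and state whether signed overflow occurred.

-1747038; overflow

1062433 → 0100000011011000100001
-1384833 → 1010101101111001111111
Subtract via negate-and-add: invert 1010101101111001111111 + 1 = 0101010010000110000001 (i.e. 1384833).
  0100000011011000100001
+ 0101010010000110000001
= 1001010101011110100010
Result 1001010101011110100010: MSB = 1 → 2447266 − 4194304 = -1747038.
Both addends (after negating the subtrahend) are non-negative but the stored result is negative: signed overflow. The true value 1062433 − (-1384833) = 2447266 lies outside [-2097152, 2097151].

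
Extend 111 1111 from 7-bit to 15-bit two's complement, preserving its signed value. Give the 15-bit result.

111111111111111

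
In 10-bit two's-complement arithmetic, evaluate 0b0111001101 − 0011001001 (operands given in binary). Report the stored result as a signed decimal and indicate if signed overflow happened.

260; no overflow

0b0111001101 → 0111001101 = 461 (signed)
0011001001 = 201 (signed)
Subtract via negate-and-add: invert 0011001001 + 1 = 1100110111 (i.e. -201).
  0111001101
+ 1100110111
= 0100000100  (discard carry-out 1)
Result 0100000100: MSB = 0 → value 260.
Addends (after negating the subtrahend) have opposite signs, so signed overflow cannot occur.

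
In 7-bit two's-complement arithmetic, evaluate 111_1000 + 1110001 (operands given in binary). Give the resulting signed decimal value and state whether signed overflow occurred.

-23; no overflow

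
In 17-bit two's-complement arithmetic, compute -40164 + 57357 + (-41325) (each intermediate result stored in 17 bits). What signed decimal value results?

-40164 + 57357 = 17193 (00100001100101001)
17193 + (-41325) = -24132 (11010000110111100)

-24132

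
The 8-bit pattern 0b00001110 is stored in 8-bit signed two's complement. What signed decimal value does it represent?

14

MSB is 0, so the value is non-negative: 00001110 = 14.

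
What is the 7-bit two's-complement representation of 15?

0001111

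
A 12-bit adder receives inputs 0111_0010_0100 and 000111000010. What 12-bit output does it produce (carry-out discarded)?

100011100110

  011100100100
+ 000111000010
= 100011100110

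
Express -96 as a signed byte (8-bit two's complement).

10100000

|-96| = 96 = 01100000 in 8 bits.
Invert the bits: 10011111. Add 1: 10100000.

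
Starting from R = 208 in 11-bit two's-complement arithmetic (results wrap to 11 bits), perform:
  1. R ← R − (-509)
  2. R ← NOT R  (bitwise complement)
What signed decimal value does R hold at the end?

-718

Start: R = 208 = 00011010000.
R = 208 − (-509) = 717 = 01011001101
R = NOT 01011001101 = 10100110010 = -718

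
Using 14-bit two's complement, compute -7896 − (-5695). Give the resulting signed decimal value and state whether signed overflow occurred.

-2201; no overflow

-7896 → 10000100101000
-5695 → 10100111000001
Subtract via negate-and-add: invert 10100111000001 + 1 = 01011000111111 (i.e. 5695).
  10000100101000
+ 01011000111111
= 11011101100111
Result 11011101100111: MSB = 1 → 14183 − 16384 = -2201.
Addends (after negating the subtrahend) have opposite signs, so signed overflow cannot occur.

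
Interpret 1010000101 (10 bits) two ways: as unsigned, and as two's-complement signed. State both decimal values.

unsigned = 645, signed = -379

Unsigned: 1010000101 = 645.
Signed: MSB=1 → 645 − 1024 = -379.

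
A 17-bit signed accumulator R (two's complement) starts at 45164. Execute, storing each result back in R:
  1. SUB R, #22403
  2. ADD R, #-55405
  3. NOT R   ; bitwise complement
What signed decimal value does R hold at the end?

32643

Start: R = 45164 = 01011000001101100.
R = 45164 − 22403 = 22761 = 00101100011101001
R = 22761 + (-55405) = -32644 = 11000000001111100
R = NOT 11000000001111100 = 00111111110000011 = 32643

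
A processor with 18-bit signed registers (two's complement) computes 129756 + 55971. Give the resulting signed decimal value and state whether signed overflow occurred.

129756 → 011111101011011100
55971 → 001101101010100011
  011111101011011100
+ 001101101010100011
= 101101010101111111
Result 101101010101111111: MSB = 1 → 185727 − 262144 = -76417.
Both addends are non-negative but the stored result is negative: signed overflow. The true value 129756 + 55971 = 185727 lies outside [-131072, 131071].

-76417; overflow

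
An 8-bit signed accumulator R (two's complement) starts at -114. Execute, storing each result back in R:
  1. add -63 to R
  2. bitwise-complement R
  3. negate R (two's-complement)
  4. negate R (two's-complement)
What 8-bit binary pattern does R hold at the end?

Start: R = -114 = 10001110.
R = -114 + (-63) = -177; wraps to 79 = 01001111
R = NOT 01001111 = 10110000 = -80
R = −(-80) = 80 = 01010000
R = −(80) = -80 = 10110000

10110000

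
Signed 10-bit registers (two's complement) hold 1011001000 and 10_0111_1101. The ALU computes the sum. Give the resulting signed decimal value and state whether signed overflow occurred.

1011001000 = -312 (signed)
10_0111_1101 → 1001111101 = -387 (signed)
  1011001000
+ 1001111101
= 0101000101  (discard carry-out 1)
Result 0101000101: MSB = 0 → value 325.
Both addends are negative but the stored result is non-negative: signed overflow. The true value -312 + (-387) = -699 lies outside [-512, 511].

325; overflow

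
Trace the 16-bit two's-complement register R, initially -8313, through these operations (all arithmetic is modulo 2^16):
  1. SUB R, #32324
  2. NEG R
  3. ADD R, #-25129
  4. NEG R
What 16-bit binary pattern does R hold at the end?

1100001101101100

Start: R = -8313 = 1101111110000111.
R = -8313 − 32324 = -40637; wraps to 24899 = 0110000101000011
R = −(24899) = -24899 = 1001111010111101
R = -24899 + (-25129) = -50028; wraps to 15508 = 0011110010010100
R = −(15508) = -15508 = 1100001101101100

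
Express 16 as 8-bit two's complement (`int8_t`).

00010000

16 is non-negative, so write it directly in 8 bits: 00010000.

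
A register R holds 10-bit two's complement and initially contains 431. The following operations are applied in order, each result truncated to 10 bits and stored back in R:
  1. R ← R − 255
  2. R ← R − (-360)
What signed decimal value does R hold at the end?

Start: R = 431 = 0110101111.
R = 431 − 255 = 176 = 0010110000
R = 176 − (-360) = 536; wraps to -488 = 1000011000

-488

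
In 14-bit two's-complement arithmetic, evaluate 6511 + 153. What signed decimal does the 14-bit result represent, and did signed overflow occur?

6664; no overflow

6511 → 01100101101111
153 → 00000010011001
  01100101101111
+ 00000010011001
= 01101000001000
Result 01101000001000: MSB = 0 → value 6664.
Both addends are non-negative and so is the stored result: no signed overflow.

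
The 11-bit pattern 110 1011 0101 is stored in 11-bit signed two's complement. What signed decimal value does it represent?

-331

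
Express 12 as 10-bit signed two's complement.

12 is non-negative, so write it directly in 10 bits: 0000001100.

0000001100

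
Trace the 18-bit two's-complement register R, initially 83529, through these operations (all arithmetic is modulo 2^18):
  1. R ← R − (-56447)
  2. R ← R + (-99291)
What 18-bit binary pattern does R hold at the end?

Start: R = 83529 = 010100011001001001.
R = 83529 − (-56447) = 139976; wraps to -122168 = 100010001011001000
R = -122168 + (-99291) = -221459; wraps to 40685 = 001001111011101101

001001111011101101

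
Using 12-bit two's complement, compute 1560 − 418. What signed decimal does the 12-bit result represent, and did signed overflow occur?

1142; no overflow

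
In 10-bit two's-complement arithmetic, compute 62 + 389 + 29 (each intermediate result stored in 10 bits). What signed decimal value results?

62 + 389 = 451 (0111000011)
451 + 29 = 480 (0111100000)

480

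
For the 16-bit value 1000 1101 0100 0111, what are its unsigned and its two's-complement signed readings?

Unsigned: 1000110101000111 = 36167.
Signed: MSB=1 → 36167 − 65536 = -29369.

unsigned = 36167, signed = -29369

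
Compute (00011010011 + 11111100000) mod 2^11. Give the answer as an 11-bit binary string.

00010110011

  00011010011
+ 11111100000
= 00010110011  (discard carry-out 1)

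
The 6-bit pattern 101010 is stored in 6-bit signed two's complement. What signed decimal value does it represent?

-22

MSB is 1, so the value is negative.
Unsigned reading: 42. Subtract 2^6 = 64: 42 − 64 = -22.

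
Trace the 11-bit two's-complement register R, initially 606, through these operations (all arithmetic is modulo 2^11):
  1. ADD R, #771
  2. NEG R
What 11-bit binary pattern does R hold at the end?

Start: R = 606 = 01001011110.
R = 606 + 771 = 1377; wraps to -671 = 10101100001
R = −(-671) = 671 = 01010011111

01010011111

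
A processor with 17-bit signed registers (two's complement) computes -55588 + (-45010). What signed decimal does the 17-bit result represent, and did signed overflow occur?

-55588 → 10010011011011100
-45010 → 10101000000101110
  10010011011011100
+ 10101000000101110
= 00111011100001010  (discard carry-out 1)
Result 00111011100001010: MSB = 0 → value 30474.
Both addends are negative but the stored result is non-negative: signed overflow. The true value -55588 + (-45010) = -100598 lies outside [-65536, 65535].

30474; overflow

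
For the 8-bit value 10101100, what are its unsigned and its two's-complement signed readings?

unsigned = 172, signed = -84

Unsigned: 10101100 = 172.
Signed: MSB=1 → 172 − 256 = -84.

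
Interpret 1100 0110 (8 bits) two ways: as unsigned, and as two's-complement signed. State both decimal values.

unsigned = 198, signed = -58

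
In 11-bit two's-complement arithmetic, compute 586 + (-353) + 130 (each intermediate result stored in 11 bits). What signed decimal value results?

363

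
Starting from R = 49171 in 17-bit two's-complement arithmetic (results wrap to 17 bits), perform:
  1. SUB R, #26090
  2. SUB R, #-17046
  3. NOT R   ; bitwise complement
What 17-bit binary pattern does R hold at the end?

10110001101000000

Start: R = 49171 = 01100000000010011.
R = 49171 − 26090 = 23081 = 00101101000101001
R = 23081 − (-17046) = 40127 = 01001110010111111
R = NOT 01001110010111111 = 10110001101000000 = -40128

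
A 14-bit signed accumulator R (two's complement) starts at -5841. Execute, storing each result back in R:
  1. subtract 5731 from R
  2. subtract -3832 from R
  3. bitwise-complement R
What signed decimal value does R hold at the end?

Start: R = -5841 = 10100100101111.
R = -5841 − 5731 = -11572; wraps to 4812 = 01001011001100
R = 4812 − (-3832) = 8644; wraps to -7740 = 10000111000100
R = NOT 10000111000100 = 01111000111011 = 7739

7739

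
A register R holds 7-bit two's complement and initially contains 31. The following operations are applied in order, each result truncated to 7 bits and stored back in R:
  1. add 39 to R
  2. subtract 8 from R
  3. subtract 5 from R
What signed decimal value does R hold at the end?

Start: R = 31 = 0011111.
R = 31 + 39 = 70; wraps to -58 = 1000110
R = -58 − 8 = -66; wraps to 62 = 0111110
R = 62 − 5 = 57 = 0111001

57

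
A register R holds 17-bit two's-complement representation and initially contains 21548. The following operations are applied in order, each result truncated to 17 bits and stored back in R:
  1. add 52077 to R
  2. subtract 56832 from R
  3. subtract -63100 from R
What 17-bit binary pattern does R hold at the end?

10011100000010101

Start: R = 21548 = 00101010000101100.
R = 21548 + 52077 = 73625; wraps to -57447 = 10001111110011001
R = -57447 − 56832 = -114279; wraps to 16793 = 00100000110011001
R = 16793 − (-63100) = 79893; wraps to -51179 = 10011100000010101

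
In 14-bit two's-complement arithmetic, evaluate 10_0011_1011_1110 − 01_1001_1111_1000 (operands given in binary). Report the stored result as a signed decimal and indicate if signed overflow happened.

2502; overflow

10_0011_1011_1110 → 10001110111110 = -7234 (signed)
01_1001_1111_1000 → 01100111111000 = 6648 (signed)
Subtract via negate-and-add: invert 01100111111000 + 1 = 10011000001000 (i.e. -6648).
  10001110111110
+ 10011000001000
= 00100111000110  (discard carry-out 1)
Result 00100111000110: MSB = 0 → value 2502.
Both addends (after negating the subtrahend) are negative but the stored result is non-negative: signed overflow. The true value -7234 − 6648 = -13882 lies outside [-8192, 8191].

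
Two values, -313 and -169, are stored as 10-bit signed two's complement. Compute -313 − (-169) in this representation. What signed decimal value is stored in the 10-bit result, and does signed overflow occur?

-313 → 1011000111
-169 → 1101010111
Subtract via negate-and-add: invert 1101010111 + 1 = 0010101001 (i.e. 169).
  1011000111
+ 0010101001
= 1101110000
Result 1101110000: MSB = 1 → 880 − 1024 = -144.
Addends (after negating the subtrahend) have opposite signs, so signed overflow cannot occur.

-144; no overflow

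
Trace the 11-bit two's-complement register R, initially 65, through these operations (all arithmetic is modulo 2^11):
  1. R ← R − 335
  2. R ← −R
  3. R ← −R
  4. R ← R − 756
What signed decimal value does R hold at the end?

1022

Start: R = 65 = 00001000001.
R = 65 − 335 = -270 = 11011110010
R = −(-270) = 270 = 00100001110
R = −(270) = -270 = 11011110010
R = -270 − 756 = -1026; wraps to 1022 = 01111111110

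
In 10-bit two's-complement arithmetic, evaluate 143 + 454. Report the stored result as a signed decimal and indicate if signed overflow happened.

143 → 0010001111
454 → 0111000110
  0010001111
+ 0111000110
= 1001010101
Result 1001010101: MSB = 1 → 597 − 1024 = -427.
Both addends are non-negative but the stored result is negative: signed overflow. The true value 143 + 454 = 597 lies outside [-512, 511].

-427; overflow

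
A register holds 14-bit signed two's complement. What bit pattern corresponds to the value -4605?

|-4605| = 4605 = 01000111111101 in 14 bits.
Invert the bits: 10111000000010. Add 1: 10111000000011.
Check: 10111000000011 reads as 11779 − 16384 = -4605.

10111000000011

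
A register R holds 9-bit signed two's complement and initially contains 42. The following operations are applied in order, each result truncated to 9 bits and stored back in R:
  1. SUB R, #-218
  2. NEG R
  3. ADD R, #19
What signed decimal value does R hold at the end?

Start: R = 42 = 000101010.
R = 42 − (-218) = 260; wraps to -252 = 100000100
R = −(-252) = 252 = 011111100
R = 252 + 19 = 271; wraps to -241 = 100001111

-241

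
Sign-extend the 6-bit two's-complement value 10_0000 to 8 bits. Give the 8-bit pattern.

11100000

MSB of 100000 is 1; replicate it into the new high bits.
11|100000 → 11100000 (still -32).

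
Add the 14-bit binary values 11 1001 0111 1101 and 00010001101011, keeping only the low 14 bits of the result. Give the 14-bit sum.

11110111101000

  11100101111101
+ 00010001101011
= 11110111101000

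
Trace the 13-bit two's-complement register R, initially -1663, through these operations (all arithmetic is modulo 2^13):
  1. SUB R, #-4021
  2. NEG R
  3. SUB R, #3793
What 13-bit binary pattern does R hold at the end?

Start: R = -1663 = 1100110000001.
R = -1663 − (-4021) = 2358 = 0100100110110
R = −(2358) = -2358 = 1011011001010
R = -2358 − 3793 = -6151; wraps to 2041 = 0011111111001

0011111111001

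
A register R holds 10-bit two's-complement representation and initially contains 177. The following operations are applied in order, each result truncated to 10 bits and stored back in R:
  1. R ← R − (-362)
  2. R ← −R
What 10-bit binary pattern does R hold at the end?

Start: R = 177 = 0010110001.
R = 177 − (-362) = 539; wraps to -485 = 1000011011
R = −(-485) = 485 = 0111100101

0111100101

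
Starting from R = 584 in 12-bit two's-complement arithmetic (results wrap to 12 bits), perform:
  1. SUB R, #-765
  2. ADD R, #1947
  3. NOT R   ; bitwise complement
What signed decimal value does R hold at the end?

799

Start: R = 584 = 001001001000.
R = 584 − (-765) = 1349 = 010101000101
R = 1349 + 1947 = 3296; wraps to -800 = 110011100000
R = NOT 110011100000 = 001100011111 = 799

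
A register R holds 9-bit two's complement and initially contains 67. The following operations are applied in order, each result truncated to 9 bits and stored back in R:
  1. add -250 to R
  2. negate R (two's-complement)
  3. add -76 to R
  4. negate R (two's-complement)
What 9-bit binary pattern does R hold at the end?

Start: R = 67 = 001000011.
R = 67 + (-250) = -183 = 101001001
R = −(-183) = 183 = 010110111
R = 183 + (-76) = 107 = 001101011
R = −(107) = -107 = 110010101

110010101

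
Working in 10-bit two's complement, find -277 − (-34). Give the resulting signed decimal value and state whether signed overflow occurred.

-277 → 1011101011
-34 → 1111011110
Subtract via negate-and-add: invert 1111011110 + 1 = 0000100010 (i.e. 34).
  1011101011
+ 0000100010
= 1100001101
Result 1100001101: MSB = 1 → 781 − 1024 = -243.
Addends (after negating the subtrahend) have opposite signs, so signed overflow cannot occur.

-243; no overflow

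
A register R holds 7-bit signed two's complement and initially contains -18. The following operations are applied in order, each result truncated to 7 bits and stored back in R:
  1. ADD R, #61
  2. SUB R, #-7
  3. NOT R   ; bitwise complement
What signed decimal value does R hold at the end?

-51

Start: R = -18 = 1101110.
R = -18 + 61 = 43 = 0101011
R = 43 − (-7) = 50 = 0110010
R = NOT 0110010 = 1001101 = -51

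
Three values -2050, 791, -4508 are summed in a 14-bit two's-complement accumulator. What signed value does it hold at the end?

-2050 + 791 = -1259 (11101100010101)
-1259 + (-4508) = -5767 (10100101111001)

-5767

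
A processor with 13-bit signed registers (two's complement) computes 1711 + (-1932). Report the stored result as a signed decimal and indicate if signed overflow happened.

1711 → 0011010101111
-1932 → 1100001110100
  0011010101111
+ 1100001110100
= 1111100100011
Result 1111100100011: MSB = 1 → 7971 − 8192 = -221.
Addends have opposite signs, so signed overflow cannot occur.

-221; no overflow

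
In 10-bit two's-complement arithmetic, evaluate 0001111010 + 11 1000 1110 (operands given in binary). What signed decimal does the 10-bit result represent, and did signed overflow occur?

0001111010 = 122 (signed)
11 1000 1110 → 1110001110 = -114 (signed)
  0001111010
+ 1110001110
= 0000001000  (discard carry-out 1)
Result 0000001000: MSB = 0 → value 8.
Addends have opposite signs, so signed overflow cannot occur.

8; no overflow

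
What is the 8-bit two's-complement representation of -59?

11000101

|-59| = 59 = 00111011 in 8 bits.
Invert the bits: 11000100. Add 1: 11000101.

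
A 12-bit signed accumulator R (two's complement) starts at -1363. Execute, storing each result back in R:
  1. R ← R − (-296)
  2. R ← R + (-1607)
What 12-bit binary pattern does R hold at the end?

010110001110

Start: R = -1363 = 101010101101.
R = -1363 − (-296) = -1067 = 101111010101
R = -1067 + (-1607) = -2674; wraps to 1422 = 010110001110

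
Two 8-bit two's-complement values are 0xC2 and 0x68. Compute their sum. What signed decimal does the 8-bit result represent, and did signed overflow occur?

0xC2 = 11000010 = -62 (signed)
0x68 = 01101000 = 104 (signed)
  11000010
+ 01101000
= 00101010  (discard carry-out 1)
Result 00101010: MSB = 0 → value 42.
Addends have opposite signs, so signed overflow cannot occur.

42; no overflow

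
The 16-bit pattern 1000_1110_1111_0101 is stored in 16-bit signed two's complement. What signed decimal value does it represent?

-28939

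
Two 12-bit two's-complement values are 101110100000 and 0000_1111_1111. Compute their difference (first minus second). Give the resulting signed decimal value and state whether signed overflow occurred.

101110100000 = -1120 (signed)
0000_1111_1111 → 000011111111 = 255 (signed)
Subtract via negate-and-add: invert 000011111111 + 1 = 111100000001 (i.e. -255).
  101110100000
+ 111100000001
= 101010100001  (discard carry-out 1)
Result 101010100001: MSB = 1 → 2721 − 4096 = -1375.
Both addends (after negating the subtrahend) are negative and so is the stored result: no signed overflow.

-1375; no overflow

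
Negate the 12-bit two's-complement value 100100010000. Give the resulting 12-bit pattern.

Invert: 011011101111. Add 1: 011011110000.

011011110000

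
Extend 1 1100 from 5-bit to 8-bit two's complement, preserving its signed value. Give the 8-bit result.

11111100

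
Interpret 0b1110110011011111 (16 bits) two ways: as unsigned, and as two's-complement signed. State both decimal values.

unsigned = 60639, signed = -4897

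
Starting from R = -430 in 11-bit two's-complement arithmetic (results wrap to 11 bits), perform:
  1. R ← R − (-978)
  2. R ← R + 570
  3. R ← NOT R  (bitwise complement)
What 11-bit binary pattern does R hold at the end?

Start: R = -430 = 11001010010.
R = -430 − (-978) = 548 = 01000100100
R = 548 + 570 = 1118; wraps to -930 = 10001011110
R = NOT 10001011110 = 01110100001 = 929

01110100001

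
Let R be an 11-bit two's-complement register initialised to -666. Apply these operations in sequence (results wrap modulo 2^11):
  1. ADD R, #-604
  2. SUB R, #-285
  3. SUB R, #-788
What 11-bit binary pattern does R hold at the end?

Start: R = -666 = 10101100110.
R = -666 + (-604) = -1270; wraps to 778 = 01100001010
R = 778 − (-285) = 1063; wraps to -985 = 10000100111
R = -985 − (-788) = -197 = 11100111011

11100111011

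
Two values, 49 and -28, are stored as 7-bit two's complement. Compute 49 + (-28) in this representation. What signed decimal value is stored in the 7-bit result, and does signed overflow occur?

49 → 0110001
-28 → 1100100
  0110001
+ 1100100
= 0010101  (discard carry-out 1)
Result 0010101: MSB = 0 → value 21.
Addends have opposite signs, so signed overflow cannot occur.

21; no overflow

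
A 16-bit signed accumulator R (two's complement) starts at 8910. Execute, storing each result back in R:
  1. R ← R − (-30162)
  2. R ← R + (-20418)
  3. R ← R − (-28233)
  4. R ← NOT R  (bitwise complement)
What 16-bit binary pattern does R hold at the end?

0100100011011000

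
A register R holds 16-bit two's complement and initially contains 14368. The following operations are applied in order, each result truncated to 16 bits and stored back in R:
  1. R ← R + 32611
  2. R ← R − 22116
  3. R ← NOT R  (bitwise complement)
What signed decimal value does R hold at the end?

-24864

Start: R = 14368 = 0011100000100000.
R = 14368 + 32611 = 46979; wraps to -18557 = 1011011110000011
R = -18557 − 22116 = -40673; wraps to 24863 = 0110000100011111
R = NOT 0110000100011111 = 1001111011100000 = -24864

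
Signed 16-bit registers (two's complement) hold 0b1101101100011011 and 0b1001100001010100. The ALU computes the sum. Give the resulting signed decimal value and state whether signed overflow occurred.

0b1101101100011011 → 1101101100011011 = -9445 (signed)
0b1001100001010100 → 1001100001010100 = -26540 (signed)
  1101101100011011
+ 1001100001010100
= 0111001101101111  (discard carry-out 1)
Result 0111001101101111: MSB = 0 → value 29551.
Both addends are negative but the stored result is non-negative: signed overflow. The true value -9445 + (-26540) = -35985 lies outside [-32768, 32767].

29551; overflow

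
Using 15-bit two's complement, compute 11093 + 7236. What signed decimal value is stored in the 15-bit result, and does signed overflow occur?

11093 → 010101101010101
7236 → 001110001000100
  010101101010101
+ 001110001000100
= 100011110011001
Result 100011110011001: MSB = 1 → 18329 − 32768 = -14439.
Both addends are non-negative but the stored result is negative: signed overflow. The true value 11093 + 7236 = 18329 lies outside [-16384, 16383].

-14439; overflow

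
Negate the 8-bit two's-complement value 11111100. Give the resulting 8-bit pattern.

Invert: 00000011. Add 1: 00000100.

00000100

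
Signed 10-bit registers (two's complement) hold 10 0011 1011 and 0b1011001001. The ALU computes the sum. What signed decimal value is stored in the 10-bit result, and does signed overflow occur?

10 0011 1011 → 1000111011 = -453 (signed)
0b1011001001 → 1011001001 = -311 (signed)
  1000111011
+ 1011001001
= 0100000100  (discard carry-out 1)
Result 0100000100: MSB = 0 → value 260.
Both addends are negative but the stored result is non-negative: signed overflow. The true value -453 + (-311) = -764 lies outside [-512, 511].

260; overflow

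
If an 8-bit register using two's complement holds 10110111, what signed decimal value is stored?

-73

MSB is 1, so the value is negative.
Invert: 01001000. Add 1: 01001001 = 73. So the value is −73.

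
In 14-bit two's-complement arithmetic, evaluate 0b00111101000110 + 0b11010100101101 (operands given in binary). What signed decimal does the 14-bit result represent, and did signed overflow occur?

0b00111101000110 → 00111101000110 = 3910 (signed)
0b11010100101101 → 11010100101101 = -2771 (signed)
  00111101000110
+ 11010100101101
= 00010001110011  (discard carry-out 1)
Result 00010001110011: MSB = 0 → value 1139.
Addends have opposite signs, so signed overflow cannot occur.

1139; no overflow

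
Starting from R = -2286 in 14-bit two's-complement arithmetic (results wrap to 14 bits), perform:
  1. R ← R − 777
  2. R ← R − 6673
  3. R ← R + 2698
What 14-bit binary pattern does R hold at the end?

10010010000010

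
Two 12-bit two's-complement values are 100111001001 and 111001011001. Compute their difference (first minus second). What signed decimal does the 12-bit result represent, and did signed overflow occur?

-1168; no overflow

100111001001 = -1591 (signed)
111001011001 = -423 (signed)
Subtract via negate-and-add: invert 111001011001 + 1 = 000110100111 (i.e. 423).
  100111001001
+ 000110100111
= 101101110000
Result 101101110000: MSB = 1 → 2928 − 4096 = -1168.
Addends (after negating the subtrahend) have opposite signs, so signed overflow cannot occur.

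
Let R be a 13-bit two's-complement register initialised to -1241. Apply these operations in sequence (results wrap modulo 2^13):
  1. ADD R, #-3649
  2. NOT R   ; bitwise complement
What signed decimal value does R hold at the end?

Start: R = -1241 = 1101100100111.
R = -1241 + (-3649) = -4890; wraps to 3302 = 0110011100110
R = NOT 0110011100110 = 1001100011001 = -3303

-3303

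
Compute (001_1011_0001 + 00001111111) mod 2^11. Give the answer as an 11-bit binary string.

01000110000

  00110110001
+ 00001111111
= 01000110000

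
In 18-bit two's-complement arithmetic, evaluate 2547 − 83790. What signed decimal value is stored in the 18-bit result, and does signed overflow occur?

-81243; no overflow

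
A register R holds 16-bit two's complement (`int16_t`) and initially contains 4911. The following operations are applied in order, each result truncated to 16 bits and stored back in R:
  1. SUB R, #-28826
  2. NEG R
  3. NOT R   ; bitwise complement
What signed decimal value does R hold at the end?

-31800

Start: R = 4911 = 0001001100101111.
R = 4911 − (-28826) = 33737; wraps to -31799 = 1000001111001001
R = −(-31799) = 31799 = 0111110000110111
R = NOT 0111110000110111 = 1000001111001000 = -31800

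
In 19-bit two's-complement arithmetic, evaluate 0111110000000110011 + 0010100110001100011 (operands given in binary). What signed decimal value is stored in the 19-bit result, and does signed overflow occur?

0111110000000110011 = 254003 (signed)
0010100110001100011 = 85091 (signed)
  0111110000000110011
+ 0010100110001100011
= 1010010110010010110
Result 1010010110010010110: MSB = 1 → 339094 − 524288 = -185194.
Both addends are non-negative but the stored result is negative: signed overflow. The true value 254003 + 85091 = 339094 lies outside [-262144, 262143].

-185194; overflow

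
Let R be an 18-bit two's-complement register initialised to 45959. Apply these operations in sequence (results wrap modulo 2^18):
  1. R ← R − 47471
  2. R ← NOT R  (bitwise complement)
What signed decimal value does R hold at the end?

1511

Start: R = 45959 = 001011001110000111.
R = 45959 − 47471 = -1512 = 111111101000011000
R = NOT 111111101000011000 = 000000010111100111 = 1511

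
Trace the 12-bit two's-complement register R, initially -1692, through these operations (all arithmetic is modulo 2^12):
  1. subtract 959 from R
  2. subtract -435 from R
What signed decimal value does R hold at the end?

1880

Start: R = -1692 = 100101100100.
R = -1692 − 959 = -2651; wraps to 1445 = 010110100101
R = 1445 − (-435) = 1880 = 011101011000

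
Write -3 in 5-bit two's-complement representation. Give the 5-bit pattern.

|-3| = 3 = 00011 in 5 bits.
Invert the bits: 11100. Add 1: 11101.
Check: 11101 reads as 29 − 32 = -3.

11101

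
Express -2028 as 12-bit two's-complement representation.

100000010100

|-2028| = 2028 = 011111101100 in 12 bits.
Invert the bits: 100000010011. Add 1: 100000010100.
Check: 100000010100 reads as 2068 − 4096 = -2028.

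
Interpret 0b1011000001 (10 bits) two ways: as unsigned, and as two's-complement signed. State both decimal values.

unsigned = 705, signed = -319

Unsigned: 1011000001 = 705.
Signed: MSB=1 → 705 − 1024 = -319.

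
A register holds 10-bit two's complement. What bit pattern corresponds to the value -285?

1011100011

|-285| = 285 = 0100011101 in 10 bits.
Invert the bits: 1011100010. Add 1: 1011100011.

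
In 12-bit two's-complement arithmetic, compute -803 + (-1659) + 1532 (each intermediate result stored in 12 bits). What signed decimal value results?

-930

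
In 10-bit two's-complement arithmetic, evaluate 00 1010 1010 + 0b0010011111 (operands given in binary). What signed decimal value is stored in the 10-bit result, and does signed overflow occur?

00 1010 1010 → 0010101010 = 170 (signed)
0b0010011111 → 0010011111 = 159 (signed)
  0010101010
+ 0010011111
= 0101001001
Result 0101001001: MSB = 0 → value 329.
Both addends are non-negative and so is the stored result: no signed overflow.

329; no overflow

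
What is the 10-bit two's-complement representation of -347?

1010100101

|-347| = 347 = 0101011011 in 10 bits.
Invert the bits: 1010100100. Add 1: 1010100101.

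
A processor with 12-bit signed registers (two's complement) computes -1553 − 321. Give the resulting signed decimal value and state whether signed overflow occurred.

-1874; no overflow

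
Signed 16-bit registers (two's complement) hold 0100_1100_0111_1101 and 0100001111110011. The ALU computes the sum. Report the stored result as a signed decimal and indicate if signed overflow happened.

-28560; overflow

0100_1100_0111_1101 → 0100110001111101 = 19581 (signed)
0100001111110011 = 17395 (signed)
  0100110001111101
+ 0100001111110011
= 1001000001110000
Result 1001000001110000: MSB = 1 → 36976 − 65536 = -28560.
Both addends are non-negative but the stored result is negative: signed overflow. The true value 19581 + 17395 = 36976 lies outside [-32768, 32767].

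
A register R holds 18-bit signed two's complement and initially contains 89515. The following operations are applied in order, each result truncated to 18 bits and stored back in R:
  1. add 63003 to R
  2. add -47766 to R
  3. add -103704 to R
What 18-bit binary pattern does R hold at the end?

000000010000011000

Start: R = 89515 = 010101110110101011.
R = 89515 + 63003 = 152518; wraps to -109626 = 100101001111000110
R = -109626 + (-47766) = -157392; wraps to 104752 = 011001100100110000
R = 104752 + (-103704) = 1048 = 000000010000011000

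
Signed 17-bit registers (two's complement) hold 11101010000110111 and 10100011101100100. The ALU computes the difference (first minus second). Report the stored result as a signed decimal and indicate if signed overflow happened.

11101010000110111 = -11209 (signed)
10100011101100100 = -47260 (signed)
Subtract via negate-and-add: invert 10100011101100100 + 1 = 01011100010011100 (i.e. 47260).
  11101010000110111
+ 01011100010011100
= 01000110011010011  (discard carry-out 1)
Result 01000110011010011: MSB = 0 → value 36051.
Addends (after negating the subtrahend) have opposite signs, so signed overflow cannot occur.

36051; no overflow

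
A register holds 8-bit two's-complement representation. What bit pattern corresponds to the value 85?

01010101

85 is non-negative, so write it directly in 8 bits: 01010101.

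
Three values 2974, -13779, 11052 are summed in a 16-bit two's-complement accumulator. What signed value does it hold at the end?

247

2974 + (-13779) = -10805 (1101010111001011)
-10805 + 11052 = 247 (0000000011110111)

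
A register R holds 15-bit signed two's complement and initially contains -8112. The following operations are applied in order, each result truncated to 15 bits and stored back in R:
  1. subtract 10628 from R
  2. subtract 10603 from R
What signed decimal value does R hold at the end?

3425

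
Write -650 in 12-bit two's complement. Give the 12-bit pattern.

|-650| = 650 = 001010001010 in 12 bits.
Invert the bits: 110101110101. Add 1: 110101110110.
Check: 110101110110 reads as 3446 − 4096 = -650.

110101110110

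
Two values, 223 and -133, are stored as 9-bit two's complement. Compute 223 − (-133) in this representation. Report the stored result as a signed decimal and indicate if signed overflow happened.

223 → 011011111
-133 → 101111011
Subtract via negate-and-add: invert 101111011 + 1 = 010000101 (i.e. 133).
  011011111
+ 010000101
= 101100100
Result 101100100: MSB = 1 → 356 − 512 = -156.
Both addends (after negating the subtrahend) are non-negative but the stored result is negative: signed overflow. The true value 223 − (-133) = 356 lies outside [-256, 255].

-156; overflow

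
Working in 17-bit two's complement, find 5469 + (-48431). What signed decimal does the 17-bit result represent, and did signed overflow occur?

-42962; no overflow

5469 → 00001010101011101
-48431 → 10100001011010001
  00001010101011101
+ 10100001011010001
= 10101100000101110
Result 10101100000101110: MSB = 1 → 88110 − 131072 = -42962.
Addends have opposite signs, so signed overflow cannot occur.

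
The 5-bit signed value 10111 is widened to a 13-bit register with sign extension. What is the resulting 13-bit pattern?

1111111110111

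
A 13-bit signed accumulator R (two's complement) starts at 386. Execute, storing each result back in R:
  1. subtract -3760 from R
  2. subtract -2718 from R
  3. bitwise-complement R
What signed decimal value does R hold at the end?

1327

Start: R = 386 = 0000110000010.
R = 386 − (-3760) = 4146; wraps to -4046 = 1000000110010
R = -4046 − (-2718) = -1328 = 1101011010000
R = NOT 1101011010000 = 0010100101111 = 1327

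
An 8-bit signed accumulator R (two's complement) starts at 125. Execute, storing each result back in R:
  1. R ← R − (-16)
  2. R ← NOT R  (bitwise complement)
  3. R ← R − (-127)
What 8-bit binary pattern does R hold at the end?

Start: R = 125 = 01111101.
R = 125 − (-16) = 141; wraps to -115 = 10001101
R = NOT 10001101 = 01110010 = 114
R = 114 − (-127) = 241; wraps to -15 = 11110001

11110001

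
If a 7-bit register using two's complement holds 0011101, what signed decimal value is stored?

29

MSB is 0, so the value is non-negative: 0011101 = 29.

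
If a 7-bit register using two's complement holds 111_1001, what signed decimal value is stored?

-7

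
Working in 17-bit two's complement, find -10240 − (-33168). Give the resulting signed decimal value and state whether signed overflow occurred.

22928; no overflow

-10240 → 11101100000000000
-33168 → 10111111001110000
Subtract via negate-and-add: invert 10111111001110000 + 1 = 01000000110010000 (i.e. 33168).
  11101100000000000
+ 01000000110010000
= 00101100110010000  (discard carry-out 1)
Result 00101100110010000: MSB = 0 → value 22928.
Addends (after negating the subtrahend) have opposite signs, so signed overflow cannot occur.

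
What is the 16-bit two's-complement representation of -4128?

1110111111100000

|-4128| = 4128 = 0001000000100000 in 16 bits.
Invert the bits: 1110111111011111. Add 1: 1110111111100000.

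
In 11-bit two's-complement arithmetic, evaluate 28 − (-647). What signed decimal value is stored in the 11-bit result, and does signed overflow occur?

675; no overflow

28 → 00000011100
-647 → 10101111001
Subtract via negate-and-add: invert 10101111001 + 1 = 01010000111 (i.e. 647).
  00000011100
+ 01010000111
= 01010100011
Result 01010100011: MSB = 0 → value 675.
Both addends (after negating the subtrahend) are non-negative and so is the stored result: no signed overflow.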